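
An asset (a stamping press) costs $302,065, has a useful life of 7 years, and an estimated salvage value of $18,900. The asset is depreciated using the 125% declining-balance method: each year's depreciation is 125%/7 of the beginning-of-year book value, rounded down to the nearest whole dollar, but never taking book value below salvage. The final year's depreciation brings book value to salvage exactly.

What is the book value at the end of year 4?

Depreciable base = $302,065 − $18,900 = $283,165.
Year 1: ⌊$302,065 × 125%/7⌋ = $53,940. Book value $248,125.
Year 2: ⌊$248,125 × 125%/7⌋ = $44,308. Book value $203,817.
Year 3: ⌊$203,817 × 125%/7⌋ = $36,395. Book value $167,422.
Year 4: ⌊$167,422 × 125%/7⌋ = $29,896. Book value $137,526.

$137,526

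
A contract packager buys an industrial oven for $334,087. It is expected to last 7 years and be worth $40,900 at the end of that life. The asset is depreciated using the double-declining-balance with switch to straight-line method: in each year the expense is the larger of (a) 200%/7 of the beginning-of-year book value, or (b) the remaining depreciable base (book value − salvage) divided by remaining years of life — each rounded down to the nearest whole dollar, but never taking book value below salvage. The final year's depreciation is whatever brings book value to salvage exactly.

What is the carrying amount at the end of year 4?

$86,967

Depreciable base = $334,087 − $40,900 = $293,187.
Year 1: DB = ⌊$334,087 × 200%/7⌋ = $95,453; SL = ⌊$293,187/7⌋ = $41,883 → take DB $95,453. Book value $238,634.
Year 2: DB = ⌊$238,634 × 200%/7⌋ = $68,181; SL = ⌊$197,734/6⌋ = $32,955 → take DB $68,181. Book value $170,453.
Year 3: DB = ⌊$170,453 × 200%/7⌋ = $48,700; SL = ⌊$129,553/5⌋ = $25,910 → take DB $48,700. Book value $121,753.
Year 4: DB = ⌊$121,753 × 200%/7⌋ = $34,786; SL = ⌊$80,853/4⌋ = $20,213 → take DB $34,786. Book value $86,967.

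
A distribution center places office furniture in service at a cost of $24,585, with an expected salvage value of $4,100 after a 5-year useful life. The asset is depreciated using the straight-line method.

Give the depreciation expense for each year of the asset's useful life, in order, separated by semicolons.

Depreciable base = $24,585 − $4,100 = $20,485.
Annual expense = $20,485 / 5 = $4,097.
End of year 1: book value $20,488.
End of year 2: book value $16,391.
End of year 3: book value $12,294.
End of year 4: book value $8,197.
End of year 5: book value $4,100.

$4,097; $4,097; $4,097; $4,097; $4,097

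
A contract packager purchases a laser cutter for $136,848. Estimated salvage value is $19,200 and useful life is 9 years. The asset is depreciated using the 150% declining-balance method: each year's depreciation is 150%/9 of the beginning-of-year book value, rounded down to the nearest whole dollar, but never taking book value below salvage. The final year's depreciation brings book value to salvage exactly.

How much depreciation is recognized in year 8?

$6,365

Depreciable base = $136,848 − $19,200 = $117,648.
Year 1: ⌊$136,848 × 150%/9⌋ = $22,808. Book value $114,040.
Year 2: ⌊$114,040 × 150%/9⌋ = $19,006. Book value $95,034.
Year 3: ⌊$95,034 × 150%/9⌋ = $15,839. Book value $79,195.
Year 4: ⌊$79,195 × 150%/9⌋ = $13,199. Book value $65,996.
Year 5: ⌊$65,996 × 150%/9⌋ = $10,999. Book value $54,997.
Year 6: ⌊$54,997 × 150%/9⌋ = $9,166. Book value $45,831.
Year 7: ⌊$45,831 × 150%/9⌋ = $7,638. Book value $38,193.
Year 8: ⌊$38,193 × 150%/9⌋ = $6,365. Book value $31,828.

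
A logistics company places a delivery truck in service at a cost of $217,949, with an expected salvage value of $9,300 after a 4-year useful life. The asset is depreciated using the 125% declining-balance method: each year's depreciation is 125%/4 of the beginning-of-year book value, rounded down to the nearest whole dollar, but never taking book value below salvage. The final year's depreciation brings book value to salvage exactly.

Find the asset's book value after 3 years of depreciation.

$70,823

Depreciable base = $217,949 − $9,300 = $208,649.
Year 1: ⌊$217,949 × 125%/4⌋ = $68,109. Book value $149,840.
Year 2: ⌊$149,840 × 125%/4⌋ = $46,825. Book value $103,015.
Year 3: ⌊$103,015 × 125%/4⌋ = $32,192. Book value $70,823.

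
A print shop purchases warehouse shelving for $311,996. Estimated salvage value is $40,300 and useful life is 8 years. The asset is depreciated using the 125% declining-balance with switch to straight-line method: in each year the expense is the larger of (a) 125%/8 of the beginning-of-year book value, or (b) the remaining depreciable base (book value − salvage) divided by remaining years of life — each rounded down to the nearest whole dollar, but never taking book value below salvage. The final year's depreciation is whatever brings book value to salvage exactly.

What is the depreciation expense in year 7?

Depreciable base = $311,996 − $40,300 = $271,696.
Year 1: DB = ⌊$311,996 × 125%/8⌋ = $48,749; SL = ⌊$271,696/8⌋ = $33,962 → take DB $48,749. Book value $263,247.
Year 2: DB = ⌊$263,247 × 125%/8⌋ = $41,132; SL = ⌊$222,947/7⌋ = $31,849 → take DB $41,132. Book value $222,115.
Year 3: DB = ⌊$222,115 × 125%/8⌋ = $34,705; SL = ⌊$181,815/6⌋ = $30,302 → take DB $34,705. Book value $187,410.
Year 4: DB = ⌊$187,410 × 125%/8⌋ = $29,282; SL = ⌊$147,110/5⌋ = $29,422 → take SL $29,422. Book value $157,988.
Year 5: DB = ⌊$157,988 × 125%/8⌋ = $24,685; SL = ⌊$117,688/4⌋ = $29,422 → take SL $29,422. Book value $128,566.
Year 6: DB = ⌊$128,566 × 125%/8⌋ = $20,088; SL = ⌊$88,266/3⌋ = $29,422 → take SL $29,422. Book value $99,144.
Year 7: DB = ⌊$99,144 × 125%/8⌋ = $15,491; SL = ⌊$58,844/2⌋ = $29,422 → take SL $29,422. Book value $69,722.

$29,422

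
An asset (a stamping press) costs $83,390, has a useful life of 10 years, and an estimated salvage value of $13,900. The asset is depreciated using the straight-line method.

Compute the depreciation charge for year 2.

Depreciable base = $83,390 − $13,900 = $69,490.
Annual expense = $69,490 / 10 = $6,949.

$6,949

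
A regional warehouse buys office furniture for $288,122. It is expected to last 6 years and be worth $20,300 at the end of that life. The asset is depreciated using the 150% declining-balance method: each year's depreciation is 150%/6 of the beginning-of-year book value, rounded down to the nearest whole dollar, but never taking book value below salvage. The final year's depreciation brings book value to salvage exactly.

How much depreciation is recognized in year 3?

Depreciable base = $288,122 − $20,300 = $267,822.
Year 1: ⌊$288,122 × 150%/6⌋ = $72,030. Book value $216,092.
Year 2: ⌊$216,092 × 150%/6⌋ = $54,023. Book value $162,069.
Year 3: ⌊$162,069 × 150%/6⌋ = $40,517. Book value $121,552.

$40,517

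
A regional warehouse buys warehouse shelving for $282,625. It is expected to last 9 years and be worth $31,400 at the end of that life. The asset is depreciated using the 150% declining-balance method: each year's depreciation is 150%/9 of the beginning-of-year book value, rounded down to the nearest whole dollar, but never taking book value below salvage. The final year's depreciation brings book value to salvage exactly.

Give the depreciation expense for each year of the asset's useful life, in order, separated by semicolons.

$47,104; $39,253; $32,711; $27,259; $22,716; $18,930; $15,775; $13,146; $34,331

Depreciable base = $282,625 − $31,400 = $251,225.
Year 1: ⌊$282,625 × 150%/9⌋ = $47,104. Book value $235,521.
Year 2: ⌊$235,521 × 150%/9⌋ = $39,253. Book value $196,268.
Year 3: ⌊$196,268 × 150%/9⌋ = $32,711. Book value $163,557.
Year 4: ⌊$163,557 × 150%/9⌋ = $27,259. Book value $136,298.
Year 5: ⌊$136,298 × 150%/9⌋ = $22,716. Book value $113,582.
Year 6: ⌊$113,582 × 150%/9⌋ = $18,930. Book value $94,652.
Year 7: ⌊$94,652 × 150%/9⌋ = $15,775. Book value $78,877.
Year 8: ⌊$78,877 × 150%/9⌋ = $13,146. Book value $65,731.
Year 9 (final): $65,731 − $31,400 = $34,331. Book value $31,400.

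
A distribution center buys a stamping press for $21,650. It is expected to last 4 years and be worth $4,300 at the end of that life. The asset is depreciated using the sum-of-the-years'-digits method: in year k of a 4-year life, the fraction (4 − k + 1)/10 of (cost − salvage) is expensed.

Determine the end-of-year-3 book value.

Depreciable base = $21,650 − $4,300 = $17,350.
Sum of the years' digits = 4+3+2+1 = 10.
Year 1: $17,350 × 4/10 = $6,940. Book value $14,710.
Year 2: $17,350 × 3/10 = $5,205. Book value $9,505.
Year 3: $17,350 × 2/10 = $3,470. Book value $6,035.

$6,035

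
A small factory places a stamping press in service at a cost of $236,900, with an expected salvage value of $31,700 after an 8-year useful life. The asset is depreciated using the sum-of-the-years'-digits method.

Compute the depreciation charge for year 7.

$11,400

Depreciable base = $236,900 − $31,700 = $205,200.
Sum of the years' digits = 8+7+6+5+4+3+2+1 = 36.
Year 1: $205,200 × 8/36 = $45,600. Book value $191,300.
Year 2: $205,200 × 7/36 = $39,900. Book value $151,400.
Year 3: $205,200 × 6/36 = $34,200. Book value $117,200.
Year 4: $205,200 × 5/36 = $28,500. Book value $88,700.
Year 5: $205,200 × 4/36 = $22,800. Book value $65,900.
Year 6: $205,200 × 3/36 = $17,100. Book value $48,800.
Year 7: $205,200 × 2/36 = $11,400. Book value $37,400.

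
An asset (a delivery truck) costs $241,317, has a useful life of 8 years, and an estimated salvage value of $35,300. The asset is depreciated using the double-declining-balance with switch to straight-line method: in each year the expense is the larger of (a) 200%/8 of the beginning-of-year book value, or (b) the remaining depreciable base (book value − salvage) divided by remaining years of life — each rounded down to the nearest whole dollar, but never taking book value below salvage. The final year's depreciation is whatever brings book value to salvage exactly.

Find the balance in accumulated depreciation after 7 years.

Depreciable base = $241,317 − $35,300 = $206,017.
Year 1: DB = ⌊$241,317 × 200%/8⌋ = $60,329; SL = ⌊$206,017/8⌋ = $25,752 → take DB $60,329. Book value $180,988.
Year 2: DB = ⌊$180,988 × 200%/8⌋ = $45,247; SL = ⌊$145,688/7⌋ = $20,812 → take DB $45,247. Book value $135,741.
Year 3: DB = ⌊$135,741 × 200%/8⌋ = $33,935; SL = ⌊$100,441/6⌋ = $16,740 → take DB $33,935. Book value $101,806.
Year 4: DB = ⌊$101,806 × 200%/8⌋ = $25,451; SL = ⌊$66,506/5⌋ = $13,301 → take DB $25,451. Book value $76,355.
Year 5: DB = ⌊$76,355 × 200%/8⌋ = $19,088; SL = ⌊$41,055/4⌋ = $10,263 → take DB $19,088. Book value $57,267.
Year 6: DB = ⌊$57,267 × 200%/8⌋ = $14,316; SL = ⌊$21,967/3⌋ = $7,322 → take DB $14,316. Book value $42,951.
Year 7: DB = ⌊$42,951 × 200%/8⌋ = $10,737; SL = ⌊$7,651/2⌋ = $3,825 → take DB $10,737, capped at $7,651. Book value $35,300.
Accumulated through year 7 = $241,317 − $35,300 = $206,017.

$206,017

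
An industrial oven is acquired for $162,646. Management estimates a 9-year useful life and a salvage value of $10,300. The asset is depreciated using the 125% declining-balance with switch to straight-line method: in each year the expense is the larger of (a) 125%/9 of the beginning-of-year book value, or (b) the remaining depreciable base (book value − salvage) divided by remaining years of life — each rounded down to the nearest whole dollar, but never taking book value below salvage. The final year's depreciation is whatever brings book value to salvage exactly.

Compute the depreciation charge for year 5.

Depreciable base = $162,646 − $10,300 = $152,346.
Year 1: DB = ⌊$162,646 × 125%/9⌋ = $22,589; SL = ⌊$152,346/9⌋ = $16,927 → take DB $22,589. Book value $140,057.
Year 2: DB = ⌊$140,057 × 125%/9⌋ = $19,452; SL = ⌊$129,757/8⌋ = $16,219 → take DB $19,452. Book value $120,605.
Year 3: DB = ⌊$120,605 × 125%/9⌋ = $16,750; SL = ⌊$110,305/7⌋ = $15,757 → take DB $16,750. Book value $103,855.
Year 4: DB = ⌊$103,855 × 125%/9⌋ = $14,424; SL = ⌊$93,555/6⌋ = $15,592 → take SL $15,592. Book value $88,263.
Year 5: DB = ⌊$88,263 × 125%/9⌋ = $12,258; SL = ⌊$77,963/5⌋ = $15,592 → take SL $15,592. Book value $72,671.

$15,592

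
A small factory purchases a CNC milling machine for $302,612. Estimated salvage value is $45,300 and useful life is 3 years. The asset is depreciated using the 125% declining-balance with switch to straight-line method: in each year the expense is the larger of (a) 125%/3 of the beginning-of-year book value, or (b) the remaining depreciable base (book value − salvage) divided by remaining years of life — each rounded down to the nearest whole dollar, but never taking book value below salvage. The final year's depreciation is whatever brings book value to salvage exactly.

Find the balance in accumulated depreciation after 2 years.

Depreciable base = $302,612 − $45,300 = $257,312.
Year 1: DB = ⌊$302,612 × 125%/3⌋ = $126,088; SL = ⌊$257,312/3⌋ = $85,770 → take DB $126,088. Book value $176,524.
Year 2: DB = ⌊$176,524 × 125%/3⌋ = $73,551; SL = ⌊$131,224/2⌋ = $65,612 → take DB $73,551. Book value $102,973.
Accumulated through year 2 = $302,612 − $102,973 = $199,639.

$199,639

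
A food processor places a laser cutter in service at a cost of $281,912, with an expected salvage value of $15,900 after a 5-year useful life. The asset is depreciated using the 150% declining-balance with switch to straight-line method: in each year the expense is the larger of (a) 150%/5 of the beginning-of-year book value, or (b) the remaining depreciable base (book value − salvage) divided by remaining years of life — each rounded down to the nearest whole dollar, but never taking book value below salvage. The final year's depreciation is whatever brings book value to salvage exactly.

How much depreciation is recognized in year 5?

$40,399

Depreciable base = $281,912 − $15,900 = $266,012.
Year 1: DB = ⌊$281,912 × 150%/5⌋ = $84,573; SL = ⌊$266,012/5⌋ = $53,202 → take DB $84,573. Book value $197,339.
Year 2: DB = ⌊$197,339 × 150%/5⌋ = $59,201; SL = ⌊$181,439/4⌋ = $45,359 → take DB $59,201. Book value $138,138.
Year 3: DB = ⌊$138,138 × 150%/5⌋ = $41,441; SL = ⌊$122,238/3⌋ = $40,746 → take DB $41,441. Book value $96,697.
Year 4: DB = ⌊$96,697 × 150%/5⌋ = $29,009; SL = ⌊$80,797/2⌋ = $40,398 → take SL $40,398. Book value $56,299.
Year 5 (final): $56,299 − $15,900 = $40,399. Book value $15,900.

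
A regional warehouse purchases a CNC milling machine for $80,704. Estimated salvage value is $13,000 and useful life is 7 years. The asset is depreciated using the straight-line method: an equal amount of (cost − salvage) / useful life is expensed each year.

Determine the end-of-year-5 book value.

Depreciable base = $80,704 − $13,000 = $67,704.
Annual expense = $67,704 / 7 = $9,672.
End of year 1: book value $71,032.
End of year 2: book value $61,360.
End of year 3: book value $51,688.
End of year 4: book value $42,016.
End of year 5: book value $32,344.

$32,344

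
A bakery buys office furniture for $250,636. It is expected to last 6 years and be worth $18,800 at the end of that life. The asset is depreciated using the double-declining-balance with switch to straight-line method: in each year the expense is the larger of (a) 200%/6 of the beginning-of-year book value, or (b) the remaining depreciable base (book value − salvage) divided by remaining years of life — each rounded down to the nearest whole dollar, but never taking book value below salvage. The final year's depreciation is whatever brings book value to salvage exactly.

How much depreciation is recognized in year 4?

$24,754

Depreciable base = $250,636 − $18,800 = $231,836.
Year 1: DB = ⌊$250,636 × 200%/6⌋ = $83,545; SL = ⌊$231,836/6⌋ = $38,639 → take DB $83,545. Book value $167,091.
Year 2: DB = ⌊$167,091 × 200%/6⌋ = $55,697; SL = ⌊$148,291/5⌋ = $29,658 → take DB $55,697. Book value $111,394.
Year 3: DB = ⌊$111,394 × 200%/6⌋ = $37,131; SL = ⌊$92,594/4⌋ = $23,148 → take DB $37,131. Book value $74,263.
Year 4: DB = ⌊$74,263 × 200%/6⌋ = $24,754; SL = ⌊$55,463/3⌋ = $18,487 → take DB $24,754. Book value $49,509.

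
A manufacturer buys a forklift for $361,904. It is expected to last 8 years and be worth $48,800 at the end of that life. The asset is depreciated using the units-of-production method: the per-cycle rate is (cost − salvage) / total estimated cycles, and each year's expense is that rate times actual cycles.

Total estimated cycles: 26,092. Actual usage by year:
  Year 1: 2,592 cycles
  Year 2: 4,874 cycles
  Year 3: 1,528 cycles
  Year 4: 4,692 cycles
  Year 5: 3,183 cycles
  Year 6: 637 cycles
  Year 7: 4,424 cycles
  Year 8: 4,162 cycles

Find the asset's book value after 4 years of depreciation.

Depreciable base = $361,904 − $48,800 = $313,104.
Rate = $313,104 / 26,092 cycles = $12 per cycle.
Year 1: 2,592 × $12 = $31,104. Book value $330,800.
Year 2: 4,874 × $12 = $58,488. Book value $272,312.
Year 3: 1,528 × $12 = $18,336. Book value $253,976.
Year 4: 4,692 × $12 = $56,304. Book value $197,672.

$197,672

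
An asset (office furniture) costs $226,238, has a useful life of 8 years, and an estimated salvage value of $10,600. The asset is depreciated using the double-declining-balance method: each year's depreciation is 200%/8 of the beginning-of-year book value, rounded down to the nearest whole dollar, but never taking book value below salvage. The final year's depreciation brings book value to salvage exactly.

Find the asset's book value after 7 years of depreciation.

Depreciable base = $226,238 − $10,600 = $215,638.
Year 1: ⌊$226,238 × 200%/8⌋ = $56,559. Book value $169,679.
Year 2: ⌊$169,679 × 200%/8⌋ = $42,419. Book value $127,260.
Year 3: ⌊$127,260 × 200%/8⌋ = $31,815. Book value $95,445.
Year 4: ⌊$95,445 × 200%/8⌋ = $23,861. Book value $71,584.
Year 5: ⌊$71,584 × 200%/8⌋ = $17,896. Book value $53,688.
Year 6: ⌊$53,688 × 200%/8⌋ = $13,422. Book value $40,266.
Year 7: ⌊$40,266 × 200%/8⌋ = $10,066. Book value $30,200.

$30,200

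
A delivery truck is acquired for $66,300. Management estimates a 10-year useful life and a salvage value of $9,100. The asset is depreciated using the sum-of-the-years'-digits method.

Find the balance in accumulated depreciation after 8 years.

$54,080

Depreciable base = $66,300 − $9,100 = $57,200.
Sum of the years' digits = 10+9+8+7+6+5+4+3+2+1 = 55.
Year 1: $57,200 × 10/55 = $10,400. Book value $55,900.
Year 2: $57,200 × 9/55 = $9,360. Book value $46,540.
Year 3: $57,200 × 8/55 = $8,320. Book value $38,220.
Year 4: $57,200 × 7/55 = $7,280. Book value $30,940.
Year 5: $57,200 × 6/55 = $6,240. Book value $24,700.
Year 6: $57,200 × 5/55 = $5,200. Book value $19,500.
Year 7: $57,200 × 4/55 = $4,160. Book value $15,340.
Year 8: $57,200 × 3/55 = $3,120. Book value $12,220.
Accumulated through year 8 = $66,300 − $12,220 = $54,080.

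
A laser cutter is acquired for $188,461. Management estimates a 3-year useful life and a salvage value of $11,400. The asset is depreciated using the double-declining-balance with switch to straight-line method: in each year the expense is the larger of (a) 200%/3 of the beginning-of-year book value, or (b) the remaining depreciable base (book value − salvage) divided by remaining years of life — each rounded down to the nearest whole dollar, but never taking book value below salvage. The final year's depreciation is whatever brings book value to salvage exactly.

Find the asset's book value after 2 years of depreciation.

Depreciable base = $188,461 − $11,400 = $177,061.
Year 1: DB = ⌊$188,461 × 200%/3⌋ = $125,640; SL = ⌊$177,061/3⌋ = $59,020 → take DB $125,640. Book value $62,821.
Year 2: DB = ⌊$62,821 × 200%/3⌋ = $41,880; SL = ⌊$51,421/2⌋ = $25,710 → take DB $41,880. Book value $20,941.

$20,941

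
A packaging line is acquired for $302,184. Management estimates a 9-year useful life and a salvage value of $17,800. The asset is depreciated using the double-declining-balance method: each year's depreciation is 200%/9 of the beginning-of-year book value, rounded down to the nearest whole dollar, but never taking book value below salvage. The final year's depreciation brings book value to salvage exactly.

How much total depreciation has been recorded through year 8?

Depreciable base = $302,184 − $17,800 = $284,384.
Year 1: ⌊$302,184 × 200%/9⌋ = $67,152. Book value $235,032.
Year 2: ⌊$235,032 × 200%/9⌋ = $52,229. Book value $182,803.
Year 3: ⌊$182,803 × 200%/9⌋ = $40,622. Book value $142,181.
Year 4: ⌊$142,181 × 200%/9⌋ = $31,595. Book value $110,586.
Year 5: ⌊$110,586 × 200%/9⌋ = $24,574. Book value $86,012.
Year 6: ⌊$86,012 × 200%/9⌋ = $19,113. Book value $66,899.
Year 7: ⌊$66,899 × 200%/9⌋ = $14,866. Book value $52,033.
Year 8: ⌊$52,033 × 200%/9⌋ = $11,562. Book value $40,471.
Accumulated through year 8 = $302,184 − $40,471 = $261,713.

$261,713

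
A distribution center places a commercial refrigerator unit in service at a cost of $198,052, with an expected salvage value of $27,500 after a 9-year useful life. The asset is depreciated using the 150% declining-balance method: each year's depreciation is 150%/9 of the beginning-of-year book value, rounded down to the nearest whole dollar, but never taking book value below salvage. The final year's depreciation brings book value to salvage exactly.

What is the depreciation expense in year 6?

$13,265

Depreciable base = $198,052 − $27,500 = $170,552.
Year 1: ⌊$198,052 × 150%/9⌋ = $33,008. Book value $165,044.
Year 2: ⌊$165,044 × 150%/9⌋ = $27,507. Book value $137,537.
Year 3: ⌊$137,537 × 150%/9⌋ = $22,922. Book value $114,615.
Year 4: ⌊$114,615 × 150%/9⌋ = $19,102. Book value $95,513.
Year 5: ⌊$95,513 × 150%/9⌋ = $15,918. Book value $79,595.
Year 6: ⌊$79,595 × 150%/9⌋ = $13,265. Book value $66,330.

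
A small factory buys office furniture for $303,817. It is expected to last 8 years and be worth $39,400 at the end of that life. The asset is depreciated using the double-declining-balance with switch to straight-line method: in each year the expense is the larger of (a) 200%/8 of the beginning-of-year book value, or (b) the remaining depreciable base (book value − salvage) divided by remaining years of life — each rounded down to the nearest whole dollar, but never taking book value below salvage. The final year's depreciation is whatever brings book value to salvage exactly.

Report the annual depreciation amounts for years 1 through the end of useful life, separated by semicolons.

Depreciable base = $303,817 − $39,400 = $264,417.
Year 1: DB = ⌊$303,817 × 200%/8⌋ = $75,954; SL = ⌊$264,417/8⌋ = $33,052 → take DB $75,954. Book value $227,863.
Year 2: DB = ⌊$227,863 × 200%/8⌋ = $56,965; SL = ⌊$188,463/7⌋ = $26,923 → take DB $56,965. Book value $170,898.
Year 3: DB = ⌊$170,898 × 200%/8⌋ = $42,724; SL = ⌊$131,498/6⌋ = $21,916 → take DB $42,724. Book value $128,174.
Year 4: DB = ⌊$128,174 × 200%/8⌋ = $32,043; SL = ⌊$88,774/5⌋ = $17,754 → take DB $32,043. Book value $96,131.
Year 5: DB = ⌊$96,131 × 200%/8⌋ = $24,032; SL = ⌊$56,731/4⌋ = $14,182 → take DB $24,032. Book value $72,099.
Year 6: DB = ⌊$72,099 × 200%/8⌋ = $18,024; SL = ⌊$32,699/3⌋ = $10,899 → take DB $18,024. Book value $54,075.
Year 7: DB = ⌊$54,075 × 200%/8⌋ = $13,518; SL = ⌊$14,675/2⌋ = $7,337 → take DB $13,518. Book value $40,557.
Year 8 (final): $40,557 − $39,400 = $1,157. Book value $39,400.

$75,954; $56,965; $42,724; $32,043; $24,032; $18,024; $13,518; $1,157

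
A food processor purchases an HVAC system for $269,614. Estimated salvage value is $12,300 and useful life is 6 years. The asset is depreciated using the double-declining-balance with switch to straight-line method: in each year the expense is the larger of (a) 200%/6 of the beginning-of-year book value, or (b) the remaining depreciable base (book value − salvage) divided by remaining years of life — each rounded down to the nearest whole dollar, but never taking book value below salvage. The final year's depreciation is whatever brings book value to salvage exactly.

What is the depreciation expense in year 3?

$39,943

Depreciable base = $269,614 − $12,300 = $257,314.
Year 1: DB = ⌊$269,614 × 200%/6⌋ = $89,871; SL = ⌊$257,314/6⌋ = $42,885 → take DB $89,871. Book value $179,743.
Year 2: DB = ⌊$179,743 × 200%/6⌋ = $59,914; SL = ⌊$167,443/5⌋ = $33,488 → take DB $59,914. Book value $119,829.
Year 3: DB = ⌊$119,829 × 200%/6⌋ = $39,943; SL = ⌊$107,529/4⌋ = $26,882 → take DB $39,943. Book value $79,886.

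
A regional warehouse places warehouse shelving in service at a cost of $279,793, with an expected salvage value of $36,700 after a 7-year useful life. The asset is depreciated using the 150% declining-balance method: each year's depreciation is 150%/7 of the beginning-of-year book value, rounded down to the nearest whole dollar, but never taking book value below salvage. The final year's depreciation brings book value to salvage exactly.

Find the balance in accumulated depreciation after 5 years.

Depreciable base = $279,793 − $36,700 = $243,093.
Year 1: ⌊$279,793 × 150%/7⌋ = $59,955. Book value $219,838.
Year 2: ⌊$219,838 × 150%/7⌋ = $47,108. Book value $172,730.
Year 3: ⌊$172,730 × 150%/7⌋ = $37,013. Book value $135,717.
Year 4: ⌊$135,717 × 150%/7⌋ = $29,082. Book value $106,635.
Year 5: ⌊$106,635 × 150%/7⌋ = $22,850. Book value $83,785.
Accumulated through year 5 = $279,793 − $83,785 = $196,008.

$196,008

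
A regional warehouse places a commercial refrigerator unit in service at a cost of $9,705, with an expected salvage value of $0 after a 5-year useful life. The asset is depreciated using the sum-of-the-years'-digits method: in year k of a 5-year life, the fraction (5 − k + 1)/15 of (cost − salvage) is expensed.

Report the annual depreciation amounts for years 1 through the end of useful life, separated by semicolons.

Depreciable base = $9,705 − $0 = $9,705.
Sum of the years' digits = 5+4+3+2+1 = 15.
Year 1: $9,705 × 5/15 = $3,235. Book value $6,470.
Year 2: $9,705 × 4/15 = $2,588. Book value $3,882.
Year 3: $9,705 × 3/15 = $1,941. Book value $1,941.
Year 4: $9,705 × 2/15 = $1,294. Book value $647.
Year 5: $9,705 × 1/15 = $647. Book value $0.

$3,235; $2,588; $1,941; $1,294; $647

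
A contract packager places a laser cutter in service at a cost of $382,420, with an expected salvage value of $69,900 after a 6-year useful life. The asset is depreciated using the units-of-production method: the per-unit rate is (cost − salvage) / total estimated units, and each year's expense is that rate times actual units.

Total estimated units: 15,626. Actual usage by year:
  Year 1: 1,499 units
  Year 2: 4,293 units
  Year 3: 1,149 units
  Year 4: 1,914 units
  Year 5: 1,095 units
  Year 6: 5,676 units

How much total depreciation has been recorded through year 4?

$177,100

Depreciable base = $382,420 − $69,900 = $312,520.
Rate = $312,520 / 15,626 units = $20 per unit.
Year 1: 1,499 × $20 = $29,980. Book value $352,440.
Year 2: 4,293 × $20 = $85,860. Book value $266,580.
Year 3: 1,149 × $20 = $22,980. Book value $243,600.
Year 4: 1,914 × $20 = $38,280. Book value $205,320.
Accumulated through year 4 = $382,420 − $205,320 = $177,100.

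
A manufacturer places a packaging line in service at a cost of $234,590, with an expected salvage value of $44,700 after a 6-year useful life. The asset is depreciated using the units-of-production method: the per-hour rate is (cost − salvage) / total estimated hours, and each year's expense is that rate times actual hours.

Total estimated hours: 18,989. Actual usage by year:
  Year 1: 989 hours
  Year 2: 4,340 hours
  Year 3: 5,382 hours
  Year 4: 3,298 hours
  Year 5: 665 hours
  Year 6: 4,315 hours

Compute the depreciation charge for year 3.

$53,820

Depreciable base = $234,590 − $44,700 = $189,890.
Rate = $189,890 / 18,989 hours = $10 per hour.
Year 1: 989 × $10 = $9,890. Book value $224,700.
Year 2: 4,340 × $10 = $43,400. Book value $181,300.
Year 3: 5,382 × $10 = $53,820. Book value $127,480.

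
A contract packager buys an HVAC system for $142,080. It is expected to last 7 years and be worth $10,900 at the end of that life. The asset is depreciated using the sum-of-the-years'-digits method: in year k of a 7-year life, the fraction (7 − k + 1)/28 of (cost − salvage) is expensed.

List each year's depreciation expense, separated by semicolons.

$32,795; $28,110; $23,425; $18,740; $14,055; $9,370; $4,685

Depreciable base = $142,080 − $10,900 = $131,180.
Sum of the years' digits = 7+6+5+4+3+2+1 = 28.
Year 1: $131,180 × 7/28 = $32,795. Book value $109,285.
Year 2: $131,180 × 6/28 = $28,110. Book value $81,175.
Year 3: $131,180 × 5/28 = $23,425. Book value $57,750.
Year 4: $131,180 × 4/28 = $18,740. Book value $39,010.
Year 5: $131,180 × 3/28 = $14,055. Book value $24,955.
Year 6: $131,180 × 2/28 = $9,370. Book value $15,585.
Year 7: $131,180 × 1/28 = $4,685. Book value $10,900.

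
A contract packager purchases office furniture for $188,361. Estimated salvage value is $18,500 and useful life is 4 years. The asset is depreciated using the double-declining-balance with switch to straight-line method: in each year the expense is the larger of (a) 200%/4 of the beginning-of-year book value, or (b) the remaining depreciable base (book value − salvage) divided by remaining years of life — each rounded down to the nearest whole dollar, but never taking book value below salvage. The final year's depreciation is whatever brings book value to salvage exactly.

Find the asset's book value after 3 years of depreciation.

$23,546

Depreciable base = $188,361 − $18,500 = $169,861.
Year 1: DB = ⌊$188,361 × 200%/4⌋ = $94,180; SL = ⌊$169,861/4⌋ = $42,465 → take DB $94,180. Book value $94,181.
Year 2: DB = ⌊$94,181 × 200%/4⌋ = $47,090; SL = ⌊$75,681/3⌋ = $25,227 → take DB $47,090. Book value $47,091.
Year 3: DB = ⌊$47,091 × 200%/4⌋ = $23,545; SL = ⌊$28,591/2⌋ = $14,295 → take DB $23,545. Book value $23,546.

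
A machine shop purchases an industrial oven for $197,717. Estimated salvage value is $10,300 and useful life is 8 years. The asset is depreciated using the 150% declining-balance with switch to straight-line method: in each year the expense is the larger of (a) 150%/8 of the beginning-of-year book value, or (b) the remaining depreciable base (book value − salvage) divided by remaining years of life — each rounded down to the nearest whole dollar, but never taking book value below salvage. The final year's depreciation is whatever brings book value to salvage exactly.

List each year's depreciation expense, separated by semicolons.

$37,071; $30,121; $24,473; $19,884; $18,967; $18,967; $18,967; $18,967

Depreciable base = $197,717 − $10,300 = $187,417.
Year 1: DB = ⌊$197,717 × 150%/8⌋ = $37,071; SL = ⌊$187,417/8⌋ = $23,427 → take DB $37,071. Book value $160,646.
Year 2: DB = ⌊$160,646 × 150%/8⌋ = $30,121; SL = ⌊$150,346/7⌋ = $21,478 → take DB $30,121. Book value $130,525.
Year 3: DB = ⌊$130,525 × 150%/8⌋ = $24,473; SL = ⌊$120,225/6⌋ = $20,037 → take DB $24,473. Book value $106,052.
Year 4: DB = ⌊$106,052 × 150%/8⌋ = $19,884; SL = ⌊$95,752/5⌋ = $19,150 → take DB $19,884. Book value $86,168.
Year 5: DB = ⌊$86,168 × 150%/8⌋ = $16,156; SL = ⌊$75,868/4⌋ = $18,967 → take SL $18,967. Book value $67,201.
Year 6: DB = ⌊$67,201 × 150%/8⌋ = $12,600; SL = ⌊$56,901/3⌋ = $18,967 → take SL $18,967. Book value $48,234.
Year 7: DB = ⌊$48,234 × 150%/8⌋ = $9,043; SL = ⌊$37,934/2⌋ = $18,967 → take SL $18,967. Book value $29,267.
Year 8 (final): $29,267 − $10,300 = $18,967. Book value $10,300.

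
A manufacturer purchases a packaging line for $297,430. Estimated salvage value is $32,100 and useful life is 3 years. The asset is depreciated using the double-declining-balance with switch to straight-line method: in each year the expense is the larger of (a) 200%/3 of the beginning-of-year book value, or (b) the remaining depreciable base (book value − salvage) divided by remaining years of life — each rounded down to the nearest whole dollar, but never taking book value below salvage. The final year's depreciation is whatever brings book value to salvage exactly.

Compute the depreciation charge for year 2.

Depreciable base = $297,430 − $32,100 = $265,330.
Year 1: DB = ⌊$297,430 × 200%/3⌋ = $198,286; SL = ⌊$265,330/3⌋ = $88,443 → take DB $198,286. Book value $99,144.
Year 2: DB = ⌊$99,144 × 200%/3⌋ = $66,096; SL = ⌊$67,044/2⌋ = $33,522 → take DB $66,096. Book value $33,048.

$66,096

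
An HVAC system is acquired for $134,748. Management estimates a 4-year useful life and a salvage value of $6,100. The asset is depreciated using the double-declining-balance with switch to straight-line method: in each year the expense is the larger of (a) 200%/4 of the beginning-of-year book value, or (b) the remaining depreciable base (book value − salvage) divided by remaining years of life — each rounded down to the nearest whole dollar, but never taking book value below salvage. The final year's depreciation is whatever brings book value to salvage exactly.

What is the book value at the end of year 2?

Depreciable base = $134,748 − $6,100 = $128,648.
Year 1: DB = ⌊$134,748 × 200%/4⌋ = $67,374; SL = ⌊$128,648/4⌋ = $32,162 → take DB $67,374. Book value $67,374.
Year 2: DB = ⌊$67,374 × 200%/4⌋ = $33,687; SL = ⌊$61,274/3⌋ = $20,424 → take DB $33,687. Book value $33,687.

$33,687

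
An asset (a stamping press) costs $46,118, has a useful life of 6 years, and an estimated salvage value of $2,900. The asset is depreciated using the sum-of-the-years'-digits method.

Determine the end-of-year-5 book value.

Depreciable base = $46,118 − $2,900 = $43,218.
Sum of the years' digits = 6+5+4+3+2+1 = 21.
Year 1: $43,218 × 6/21 = $12,348. Book value $33,770.
Year 2: $43,218 × 5/21 = $10,290. Book value $23,480.
Year 3: $43,218 × 4/21 = $8,232. Book value $15,248.
Year 4: $43,218 × 3/21 = $6,174. Book value $9,074.
Year 5: $43,218 × 2/21 = $4,116. Book value $4,958.

$4,958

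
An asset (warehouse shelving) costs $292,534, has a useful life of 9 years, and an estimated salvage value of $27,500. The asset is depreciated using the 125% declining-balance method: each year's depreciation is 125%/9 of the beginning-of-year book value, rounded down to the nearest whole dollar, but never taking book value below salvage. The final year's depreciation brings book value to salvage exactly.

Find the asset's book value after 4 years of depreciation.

$160,849

Depreciable base = $292,534 − $27,500 = $265,034.
Year 1: ⌊$292,534 × 125%/9⌋ = $40,629. Book value $251,905.
Year 2: ⌊$251,905 × 125%/9⌋ = $34,986. Book value $216,919.
Year 3: ⌊$216,919 × 125%/9⌋ = $30,127. Book value $186,792.
Year 4: ⌊$186,792 × 125%/9⌋ = $25,943. Book value $160,849.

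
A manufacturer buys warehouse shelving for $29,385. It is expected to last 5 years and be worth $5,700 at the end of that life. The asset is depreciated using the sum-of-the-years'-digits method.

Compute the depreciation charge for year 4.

Depreciable base = $29,385 − $5,700 = $23,685.
Sum of the years' digits = 5+4+3+2+1 = 15.
Year 1: $23,685 × 5/15 = $7,895. Book value $21,490.
Year 2: $23,685 × 4/15 = $6,316. Book value $15,174.
Year 3: $23,685 × 3/15 = $4,737. Book value $10,437.
Year 4: $23,685 × 2/15 = $3,158. Book value $7,279.

$3,158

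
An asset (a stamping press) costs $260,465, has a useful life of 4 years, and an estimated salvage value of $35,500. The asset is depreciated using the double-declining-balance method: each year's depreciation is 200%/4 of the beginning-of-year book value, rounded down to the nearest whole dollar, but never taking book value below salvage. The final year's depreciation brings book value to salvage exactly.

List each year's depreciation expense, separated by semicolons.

Depreciable base = $260,465 − $35,500 = $224,965.
Year 1: ⌊$260,465 × 200%/4⌋ = $130,232. Book value $130,233.
Year 2: ⌊$130,233 × 200%/4⌋ = $65,116. Book value $65,117.
Year 3: ⌊$65,117 × 200%/4⌋ = $32,558, capped at $29,617. Book value $35,500.
Year 4 (final): $35,500 − $35,500 = $0. Book value $35,500.

$130,232; $65,116; $29,617; $0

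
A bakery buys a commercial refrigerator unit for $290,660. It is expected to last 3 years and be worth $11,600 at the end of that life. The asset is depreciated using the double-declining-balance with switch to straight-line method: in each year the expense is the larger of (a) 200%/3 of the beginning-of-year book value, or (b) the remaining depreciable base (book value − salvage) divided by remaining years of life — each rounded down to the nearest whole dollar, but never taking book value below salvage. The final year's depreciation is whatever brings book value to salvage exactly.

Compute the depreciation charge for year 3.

$20,696

Depreciable base = $290,660 − $11,600 = $279,060.
Year 1: DB = ⌊$290,660 × 200%/3⌋ = $193,773; SL = ⌊$279,060/3⌋ = $93,020 → take DB $193,773. Book value $96,887.
Year 2: DB = ⌊$96,887 × 200%/3⌋ = $64,591; SL = ⌊$85,287/2⌋ = $42,643 → take DB $64,591. Book value $32,296.
Year 3 (final): $32,296 − $11,600 = $20,696. Book value $11,600.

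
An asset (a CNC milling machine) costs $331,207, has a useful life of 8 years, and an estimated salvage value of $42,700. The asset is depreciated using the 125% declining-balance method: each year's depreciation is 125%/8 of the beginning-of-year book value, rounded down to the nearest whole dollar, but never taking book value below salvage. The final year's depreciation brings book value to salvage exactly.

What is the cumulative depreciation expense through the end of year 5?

Depreciable base = $331,207 − $42,700 = $288,507.
Year 1: ⌊$331,207 × 125%/8⌋ = $51,751. Book value $279,456.
Year 2: ⌊$279,456 × 125%/8⌋ = $43,665. Book value $235,791.
Year 3: ⌊$235,791 × 125%/8⌋ = $36,842. Book value $198,949.
Year 4: ⌊$198,949 × 125%/8⌋ = $31,085. Book value $167,864.
Year 5: ⌊$167,864 × 125%/8⌋ = $26,228. Book value $141,636.
Accumulated through year 5 = $331,207 − $141,636 = $189,571.

$189,571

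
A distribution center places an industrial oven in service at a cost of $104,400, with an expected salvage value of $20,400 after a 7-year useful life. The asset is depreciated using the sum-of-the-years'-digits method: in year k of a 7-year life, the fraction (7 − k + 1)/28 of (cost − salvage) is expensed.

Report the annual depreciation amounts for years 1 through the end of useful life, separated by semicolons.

Depreciable base = $104,400 − $20,400 = $84,000.
Sum of the years' digits = 7+6+5+4+3+2+1 = 28.
Year 1: $84,000 × 7/28 = $21,000. Book value $83,400.
Year 2: $84,000 × 6/28 = $18,000. Book value $65,400.
Year 3: $84,000 × 5/28 = $15,000. Book value $50,400.
Year 4: $84,000 × 4/28 = $12,000. Book value $38,400.
Year 5: $84,000 × 3/28 = $9,000. Book value $29,400.
Year 6: $84,000 × 2/28 = $6,000. Book value $23,400.
Year 7: $84,000 × 1/28 = $3,000. Book value $20,400.

$21,000; $18,000; $15,000; $12,000; $9,000; $6,000; $3,000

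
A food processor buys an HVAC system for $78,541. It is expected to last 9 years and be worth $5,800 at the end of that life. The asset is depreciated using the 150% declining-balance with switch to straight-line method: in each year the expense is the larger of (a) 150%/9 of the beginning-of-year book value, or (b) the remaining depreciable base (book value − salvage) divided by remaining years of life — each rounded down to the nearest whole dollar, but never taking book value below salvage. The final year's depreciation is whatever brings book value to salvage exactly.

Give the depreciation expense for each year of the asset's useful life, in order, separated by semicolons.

$13,090; $10,908; $9,090; $7,575; $6,415; $6,415; $6,416; $6,416; $6,416

Depreciable base = $78,541 − $5,800 = $72,741.
Year 1: DB = ⌊$78,541 × 150%/9⌋ = $13,090; SL = ⌊$72,741/9⌋ = $8,082 → take DB $13,090. Book value $65,451.
Year 2: DB = ⌊$65,451 × 150%/9⌋ = $10,908; SL = ⌊$59,651/8⌋ = $7,456 → take DB $10,908. Book value $54,543.
Year 3: DB = ⌊$54,543 × 150%/9⌋ = $9,090; SL = ⌊$48,743/7⌋ = $6,963 → take DB $9,090. Book value $45,453.
Year 4: DB = ⌊$45,453 × 150%/9⌋ = $7,575; SL = ⌊$39,653/6⌋ = $6,608 → take DB $7,575. Book value $37,878.
Year 5: DB = ⌊$37,878 × 150%/9⌋ = $6,313; SL = ⌊$32,078/5⌋ = $6,415 → take SL $6,415. Book value $31,463.
Year 6: DB = ⌊$31,463 × 150%/9⌋ = $5,243; SL = ⌊$25,663/4⌋ = $6,415 → take SL $6,415. Book value $25,048.
Year 7: DB = ⌊$25,048 × 150%/9⌋ = $4,174; SL = ⌊$19,248/3⌋ = $6,416 → take SL $6,416. Book value $18,632.
Year 8: DB = ⌊$18,632 × 150%/9⌋ = $3,105; SL = ⌊$12,832/2⌋ = $6,416 → take SL $6,416. Book value $12,216.
Year 9 (final): $12,216 − $5,800 = $6,416. Book value $5,800.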